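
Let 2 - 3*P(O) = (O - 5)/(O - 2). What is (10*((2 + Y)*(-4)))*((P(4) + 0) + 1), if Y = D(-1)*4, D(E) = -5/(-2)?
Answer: -880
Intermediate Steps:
D(E) = 5/2 (D(E) = -5*(-1/2) = 5/2)
Y = 10 (Y = (5/2)*4 = 10)
P(O) = 2/3 - (-5 + O)/(3*(-2 + O)) (P(O) = 2/3 - (O - 5)/(3*(O - 2)) = 2/3 - (-5 + O)/(3*(-2 + O)))
(10*((2 + Y)*(-4)))*((P(4) + 0) + 1) = (10*((2 + 10)*(-4)))*(((1 + 4)/(3*(-2 + 4)) + 0) + 1) = (10*(12*(-4)))*(((1/3)*5/2 + 0) + 1) = (10*(-48))*(((1/3)*(1/2)*5 + 0) + 1) = -480*((5/6 + 0) + 1) = -480*(5/6 + 1) = -480*11/6 = -880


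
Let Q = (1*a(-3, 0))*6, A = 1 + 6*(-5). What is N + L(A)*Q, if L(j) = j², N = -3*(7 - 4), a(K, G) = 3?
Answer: 15129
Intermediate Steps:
A = -29 (A = 1 - 30 = -29)
N = -9 (N = -3*3 = -9)
Q = 18 (Q = (1*3)*6 = 3*6 = 18)
N + L(A)*Q = -9 + (-29)²*18 = -9 + 841*18 = -9 + 15138 = 15129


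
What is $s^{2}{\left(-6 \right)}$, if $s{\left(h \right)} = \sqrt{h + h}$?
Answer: $-12$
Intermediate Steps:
$s{\left(h \right)} = \sqrt{2} \sqrt{h}$ ($s{\left(h \right)} = \sqrt{2 h} = \sqrt{2} \sqrt{h}$)
$s^{2}{\left(-6 \right)} = \left(\sqrt{2} \sqrt{-6}\right)^{2} = \left(\sqrt{2} i \sqrt{6}\right)^{2} = \left(2 i \sqrt{3}\right)^{2} = -12$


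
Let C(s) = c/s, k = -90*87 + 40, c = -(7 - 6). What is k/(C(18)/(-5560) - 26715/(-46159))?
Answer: -35986627288800/2673683359 ≈ -13460.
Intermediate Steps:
c = -1 (c = -1*1 = -1)
k = -7790 (k = -7830 + 40 = -7790)
C(s) = -1/s
k/(C(18)/(-5560) - 26715/(-46159)) = -7790/(-1/18/(-5560) - 26715/(-46159)) = -7790/(-1*1/18*(-1/5560) - 26715*(-1/46159)) = -7790/(-1/18*(-1/5560) + 26715/46159) = -7790/(1/100080 + 26715/46159) = -7790/2673683359/4619592720 = -7790*4619592720/2673683359 = -35986627288800/2673683359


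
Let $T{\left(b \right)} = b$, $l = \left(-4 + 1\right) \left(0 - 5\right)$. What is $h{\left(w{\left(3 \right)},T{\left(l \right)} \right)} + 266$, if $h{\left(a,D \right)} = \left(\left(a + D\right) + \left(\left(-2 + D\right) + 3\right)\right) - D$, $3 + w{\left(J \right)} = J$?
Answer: $282$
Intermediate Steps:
$w{\left(J \right)} = -3 + J$
$l = 15$ ($l = \left(-3\right) \left(-5\right) = 15$)
$h{\left(a,D \right)} = 1 + D + a$ ($h{\left(a,D \right)} = \left(\left(D + a\right) + \left(1 + D\right)\right) - D = \left(1 + a + 2 D\right) - D = 1 + D + a$)
$h{\left(w{\left(3 \right)},T{\left(l \right)} \right)} + 266 = \left(1 + 15 + \left(-3 + 3\right)\right) + 266 = \left(1 + 15 + 0\right) + 266 = 16 + 266 = 282$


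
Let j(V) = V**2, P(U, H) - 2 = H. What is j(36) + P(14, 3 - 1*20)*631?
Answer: -8169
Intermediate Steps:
P(U, H) = 2 + H
j(36) + P(14, 3 - 1*20)*631 = 36**2 + (2 + (3 - 1*20))*631 = 1296 + (2 + (3 - 20))*631 = 1296 + (2 - 17)*631 = 1296 - 15*631 = 1296 - 9465 = -8169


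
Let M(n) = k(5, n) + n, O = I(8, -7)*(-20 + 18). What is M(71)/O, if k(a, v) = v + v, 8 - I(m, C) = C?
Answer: -71/10 ≈ -7.1000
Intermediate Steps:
I(m, C) = 8 - C
k(a, v) = 2*v
O = -30 (O = (8 - 1*(-7))*(-20 + 18) = (8 + 7)*(-2) = 15*(-2) = -30)
M(n) = 3*n (M(n) = 2*n + n = 3*n)
M(71)/O = (3*71)/(-30) = 213*(-1/30) = -71/10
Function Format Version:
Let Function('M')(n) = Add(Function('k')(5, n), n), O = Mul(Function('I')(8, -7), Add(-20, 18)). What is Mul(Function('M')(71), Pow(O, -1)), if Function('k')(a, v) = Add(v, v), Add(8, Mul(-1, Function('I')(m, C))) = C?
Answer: Rational(-71, 10) ≈ -7.1000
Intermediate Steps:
Function('I')(m, C) = Add(8, Mul(-1, C))
Function('k')(a, v) = Mul(2, v)
O = -30 (O = Mul(Add(8, Mul(-1, -7)), Add(-20, 18)) = Mul(Add(8, 7), -2) = Mul(15, -2) = -30)
Function('M')(n) = Mul(3, n) (Function('M')(n) = Add(Mul(2, n), n) = Mul(3, n))
Mul(Function('M')(71), Pow(O, -1)) = Mul(Mul(3, 71), Pow(-30, -1)) = Mul(213, Rational(-1, 30)) = Rational(-71, 10)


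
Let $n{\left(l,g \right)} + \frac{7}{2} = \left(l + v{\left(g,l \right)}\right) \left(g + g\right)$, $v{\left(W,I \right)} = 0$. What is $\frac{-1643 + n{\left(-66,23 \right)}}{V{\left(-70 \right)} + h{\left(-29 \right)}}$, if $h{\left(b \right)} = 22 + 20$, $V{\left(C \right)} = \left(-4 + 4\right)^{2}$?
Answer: $- \frac{9365}{84} \approx -111.49$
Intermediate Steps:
$V{\left(C \right)} = 0$ ($V{\left(C \right)} = 0^{2} = 0$)
$h{\left(b \right)} = 42$
$n{\left(l,g \right)} = - \frac{7}{2} + 2 g l$ ($n{\left(l,g \right)} = - \frac{7}{2} + \left(l + 0\right) \left(g + g\right) = - \frac{7}{2} + l 2 g = - \frac{7}{2} + 2 g l$)
$\frac{-1643 + n{\left(-66,23 \right)}}{V{\left(-70 \right)} + h{\left(-29 \right)}} = \frac{-1643 + \left(- \frac{7}{2} + 2 \cdot 23 \left(-66\right)\right)}{0 + 42} = \frac{-1643 - \frac{6079}{2}}{42} = \left(-1643 - \frac{6079}{2}\right) \frac{1}{42} = \left(- \frac{9365}{2}\right) \frac{1}{42} = - \frac{9365}{84}$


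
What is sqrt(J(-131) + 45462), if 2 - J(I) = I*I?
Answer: sqrt(28303) ≈ 168.23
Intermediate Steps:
J(I) = 2 - I**2 (J(I) = 2 - I*I = 2 - I**2)
sqrt(J(-131) + 45462) = sqrt((2 - 1*(-131)**2) + 45462) = sqrt((2 - 1*17161) + 45462) = sqrt((2 - 17161) + 45462) = sqrt(-17159 + 45462) = sqrt(28303)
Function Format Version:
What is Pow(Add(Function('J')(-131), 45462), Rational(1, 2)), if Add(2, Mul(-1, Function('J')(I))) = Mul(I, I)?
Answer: Pow(28303, Rational(1, 2)) ≈ 168.23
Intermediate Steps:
Function('J')(I) = Add(2, Mul(-1, Pow(I, 2))) (Function('J')(I) = Add(2, Mul(-1, Mul(I, I))) = Add(2, Mul(-1, Pow(I, 2))))
Pow(Add(Function('J')(-131), 45462), Rational(1, 2)) = Pow(Add(Add(2, Mul(-1, Pow(-131, 2))), 45462), Rational(1, 2)) = Pow(Add(Add(2, Mul(-1, 17161)), 45462), Rational(1, 2)) = Pow(Add(Add(2, -17161), 45462), Rational(1, 2)) = Pow(Add(-17159, 45462), Rational(1, 2)) = Pow(28303, Rational(1, 2))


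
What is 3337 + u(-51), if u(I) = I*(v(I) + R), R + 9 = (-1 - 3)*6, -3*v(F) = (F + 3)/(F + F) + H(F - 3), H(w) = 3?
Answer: 5079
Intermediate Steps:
v(F) = -1 - (3 + F)/(6*F) (v(F) = -((F + 3)/(F + F) + 3)/3 = -((3 + F)/((2*F)) + 3)/3 = -((3 + F)*(1/(2*F)) + 3)/3 = -((3 + F)/(2*F) + 3)/3 = -(3 + (3 + F)/(2*F))/3 = -1 - (3 + F)/(6*F))
R = -33 (R = -9 + (-1 - 3)*6 = -9 - 4*6 = -9 - 24 = -33)
u(I) = I*(-33 + (-3 - 7*I)/(6*I)) (u(I) = I*((-3 - 7*I)/(6*I) - 33) = I*(-33 + (-3 - 7*I)/(6*I)))
3337 + u(-51) = 3337 + (-½ - 205/6*(-51)) = 3337 + (-½ + 3485/2) = 3337 + 1742 = 5079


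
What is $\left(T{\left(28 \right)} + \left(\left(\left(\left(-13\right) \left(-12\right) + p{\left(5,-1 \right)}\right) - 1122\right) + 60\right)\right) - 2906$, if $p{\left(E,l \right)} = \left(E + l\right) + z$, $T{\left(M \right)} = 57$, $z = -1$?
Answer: $-3752$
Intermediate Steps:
$p{\left(E,l \right)} = -1 + E + l$ ($p{\left(E,l \right)} = \left(E + l\right) - 1 = -1 + E + l$)
$\left(T{\left(28 \right)} + \left(\left(\left(\left(-13\right) \left(-12\right) + p{\left(5,-1 \right)}\right) - 1122\right) + 60\right)\right) - 2906 = \left(57 + \left(\left(\left(\left(-13\right) \left(-12\right) - -3\right) - 1122\right) + 60\right)\right) - 2906 = \left(57 + \left(\left(\left(156 + 3\right) - 1122\right) + 60\right)\right) - 2906 = \left(57 + \left(\left(159 - 1122\right) + 60\right)\right) - 2906 = \left(57 + \left(-963 + 60\right)\right) - 2906 = \left(57 - 903\right) - 2906 = -846 - 2906 = -3752$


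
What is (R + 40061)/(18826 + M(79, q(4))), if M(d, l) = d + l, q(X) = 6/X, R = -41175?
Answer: -2228/37813 ≈ -0.058922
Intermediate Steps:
(R + 40061)/(18826 + M(79, q(4))) = (-41175 + 40061)/(18826 + (79 + 6/4)) = -1114/(18826 + (79 + 6*(¼))) = -1114/(18826 + (79 + 3/2)) = -1114/(18826 + 161/2) = -1114/37813/2 = -1114*2/37813 = -2228/37813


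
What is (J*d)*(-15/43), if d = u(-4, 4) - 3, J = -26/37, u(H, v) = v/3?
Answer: -650/1591 ≈ -0.40855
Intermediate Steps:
u(H, v) = v/3 (u(H, v) = v*(⅓) = v/3)
J = -26/37 (J = -26*1/37 = -26/37 ≈ -0.70270)
d = -5/3 (d = (⅓)*4 - 3 = 4/3 - 3 = -5/3 ≈ -1.6667)
(J*d)*(-15/43) = (-26/37*(-5/3))*(-15/43) = 130*(-15*1/43)/111 = (130/111)*(-15/43) = -650/1591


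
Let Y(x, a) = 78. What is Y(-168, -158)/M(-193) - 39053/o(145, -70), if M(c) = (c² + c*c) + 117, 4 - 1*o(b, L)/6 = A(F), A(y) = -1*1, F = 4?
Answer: -582787451/447690 ≈ -1301.8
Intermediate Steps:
A(y) = -1
o(b, L) = 30 (o(b, L) = 24 - 6*(-1) = 24 + 6 = 30)
M(c) = 117 + 2*c² (M(c) = (c² + c²) + 117 = 2*c² + 117 = 117 + 2*c²)
Y(-168, -158)/M(-193) - 39053/o(145, -70) = 78/(117 + 2*(-193)²) - 39053/30 = 78/(117 + 2*37249) - 39053*1/30 = 78/(117 + 74498) - 39053/30 = 78/74615 - 39053/30 = -582787451/447690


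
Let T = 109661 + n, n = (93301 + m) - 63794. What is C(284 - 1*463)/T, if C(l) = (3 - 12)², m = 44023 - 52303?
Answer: 81/130888 ≈ 0.00061885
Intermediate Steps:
m = -8280
n = 21227 (n = (93301 - 8280) - 63794 = 85021 - 63794 = 21227)
T = 130888 (T = 109661 + 21227 = 130888)
C(l) = 81 (C(l) = (-9)² = 81)
C(284 - 1*463)/T = 81/130888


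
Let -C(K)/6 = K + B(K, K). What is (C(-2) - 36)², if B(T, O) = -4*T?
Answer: 5184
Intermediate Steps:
C(K) = 18*K (C(K) = -6*(K - 4*K) = -(-18)*K = 18*K)
(C(-2) - 36)² = (18*(-2) - 36)² = (-36 - 36)² = (-72)² = 5184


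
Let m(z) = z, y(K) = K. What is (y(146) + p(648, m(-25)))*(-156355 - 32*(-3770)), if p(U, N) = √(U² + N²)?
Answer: -5214390 - 35715*√420529 ≈ -2.8375e+7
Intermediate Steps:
p(U, N) = √(N² + U²)
(y(146) + p(648, m(-25)))*(-156355 - 32*(-3770)) = (146 + √((-25)² + 648²))*(-156355 - 32*(-3770)) = (146 + √(625 + 419904))*(-156355 + 120640) = (146 + √420529)*(-35715) = -5214390 - 35715*√420529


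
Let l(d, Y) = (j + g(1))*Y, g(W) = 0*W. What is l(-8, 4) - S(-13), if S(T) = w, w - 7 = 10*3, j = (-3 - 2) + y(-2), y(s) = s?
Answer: -65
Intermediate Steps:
j = -7 (j = (-3 - 2) - 2 = -5 - 2 = -7)
g(W) = 0
l(d, Y) = -7*Y (l(d, Y) = (-7 + 0)*Y = -7*Y)
w = 37 (w = 7 + 10*3 = 7 + 30 = 37)
S(T) = 37
l(-8, 4) - S(-13) = -7*4 - 1*37 = -28 - 37 = -65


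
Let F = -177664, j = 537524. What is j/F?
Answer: -134381/44416 ≈ -3.0255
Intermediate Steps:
j/F = 537524/(-177664) = 537524*(-1/177664) = -134381/44416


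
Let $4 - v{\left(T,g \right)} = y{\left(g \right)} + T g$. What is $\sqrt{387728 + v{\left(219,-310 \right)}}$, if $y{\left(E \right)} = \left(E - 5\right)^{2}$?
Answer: $\sqrt{356397} \approx 596.99$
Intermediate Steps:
$y{\left(E \right)} = \left(-5 + E\right)^{2}$
$v{\left(T,g \right)} = 4 - \left(-5 + g\right)^{2} - T g$ ($v{\left(T,g \right)} = 4 - \left(\left(-5 + g\right)^{2} + T g\right) = 4 - \left(-5 + g\right)^{2} - T g$)
$\sqrt{387728 + v{\left(219,-310 \right)}} = \sqrt{387728 - \left(-4 - 67890 + \left(-5 - 310\right)^{2}\right)} = \sqrt{387728 + \left(4 - \left(-315\right)^{2} + 67890\right)} = \sqrt{387728 + \left(4 - 99225 + 67890\right)} = \sqrt{387728 - 31331} = \sqrt{356397}$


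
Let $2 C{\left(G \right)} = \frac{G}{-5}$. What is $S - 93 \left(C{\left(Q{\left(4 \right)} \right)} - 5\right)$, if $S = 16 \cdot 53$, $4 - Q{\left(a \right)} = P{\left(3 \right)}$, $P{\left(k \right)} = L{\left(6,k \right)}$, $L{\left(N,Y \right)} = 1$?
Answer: $\frac{13409}{10} \approx 1340.9$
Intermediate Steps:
$P{\left(k \right)} = 1$
$Q{\left(a \right)} = 3$ ($Q{\left(a \right)} = 4 - 1 = 3$)
$C{\left(G \right)} = - \frac{G}{10}$ ($C{\left(G \right)} = \frac{G \frac{1}{-5}}{2} = \frac{G \left(- \frac{1}{5}\right)}{2} = \frac{\left(- \frac{1}{5}\right) G}{2} = - \frac{G}{10}$)
$S = 848$
$S - 93 \left(C{\left(Q{\left(4 \right)} \right)} - 5\right) = 848 - 93 \left(\left(- \frac{1}{10}\right) 3 - 5\right) = 848 - 93 \left(- \frac{3}{10} - 5\right) = 848 - 93 \left(- \frac{53}{10}\right) = 848 - - \frac{4929}{10} = 848 + \frac{4929}{10} = \frac{13409}{10}$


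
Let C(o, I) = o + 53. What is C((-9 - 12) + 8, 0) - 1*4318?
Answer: -4278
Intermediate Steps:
C(o, I) = 53 + o
C((-9 - 12) + 8, 0) - 1*4318 = (53 + ((-9 - 12) + 8)) - 1*4318 = (53 + (-21 + 8)) - 4318 = (53 - 13) - 4318 = 40 - 4318 = -4278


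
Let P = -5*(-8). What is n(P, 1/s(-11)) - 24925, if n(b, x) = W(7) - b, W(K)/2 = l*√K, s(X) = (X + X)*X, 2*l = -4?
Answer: -24965 - 4*√7 ≈ -24976.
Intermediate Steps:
l = -2 (l = (½)*(-4) = -2)
s(X) = 2*X² (s(X) = (2*X)*X = 2*X²)
W(K) = -4*√K (W(K) = 2*(-2*√K) = -4*√K)
P = 40
n(b, x) = -b - 4*√7 (n(b, x) = -4*√7 - b = -b - 4*√7)
n(P, 1/s(-11)) - 24925 = (-1*40 - 4*√7) - 24925 = (-40 - 4*√7) - 24925 = -24965 - 4*√7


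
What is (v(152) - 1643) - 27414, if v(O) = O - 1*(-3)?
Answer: -28902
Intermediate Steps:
v(O) = 3 + O (v(O) = O + 3 = 3 + O)
(v(152) - 1643) - 27414 = ((3 + 152) - 1643) - 27414 = (155 - 1643) - 27414 = -1488 - 27414 = -28902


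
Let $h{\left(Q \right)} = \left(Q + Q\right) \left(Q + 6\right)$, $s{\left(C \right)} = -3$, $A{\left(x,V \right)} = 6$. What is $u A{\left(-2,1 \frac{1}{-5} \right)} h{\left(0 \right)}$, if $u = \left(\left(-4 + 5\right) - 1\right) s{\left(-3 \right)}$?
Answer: $0$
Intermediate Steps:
$h{\left(Q \right)} = 2 Q \left(6 + Q\right)$
$u = 0$ ($u = \left(\left(-4 + 5\right) - 1\right) \left(-3\right) = \left(1 - 1\right) \left(-3\right) = 0 \left(-3\right) = 0$)
$u A{\left(-2,1 \frac{1}{-5} \right)} h{\left(0 \right)} = 0 \cdot 6 \cdot 2 \cdot 0 \left(6 + 0\right) = 0 \cdot 2 \cdot 0 \cdot 6 = 0 \cdot 0 = 0$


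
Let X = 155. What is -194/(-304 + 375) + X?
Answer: 10811/71 ≈ 152.27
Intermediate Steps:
-194/(-304 + 375) + X = -194/(-304 + 375) + 155 = -194/71 + 155 = 10811/71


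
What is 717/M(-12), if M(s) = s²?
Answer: 239/48 ≈ 4.9792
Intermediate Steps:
717/M(-12) = 717/((-12)²) = 717/144 = 717*(1/144) = 239/48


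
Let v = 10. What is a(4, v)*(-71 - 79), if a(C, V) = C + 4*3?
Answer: -2400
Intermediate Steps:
a(C, V) = 12 + C (a(C, V) = C + 12 = 12 + C)
a(4, v)*(-71 - 79) = (12 + 4)*(-71 - 79) = 16*(-150) = -2400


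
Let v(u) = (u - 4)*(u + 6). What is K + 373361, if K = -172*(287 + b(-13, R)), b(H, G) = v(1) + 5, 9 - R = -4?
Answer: 326749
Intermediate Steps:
R = 13 (R = 9 - 1*(-4) = 9 + 4 = 13)
v(u) = (-4 + u)*(6 + u)
b(H, G) = -16 (b(H, G) = (-24 + 1² + 2*1) + 5 = (-24 + 1 + 2) + 5 = -21 + 5 = -16)
K = -46612 (K = -172*(287 - 16) = -172*271 = -46612)
K + 373361 = -46612 + 373361 = 326749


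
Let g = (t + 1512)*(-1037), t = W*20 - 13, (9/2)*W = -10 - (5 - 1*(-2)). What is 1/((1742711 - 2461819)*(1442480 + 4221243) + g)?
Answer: -9/36655469956763 ≈ -2.4553e-13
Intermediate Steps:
W = -34/9 (W = 2*(-10 - (5 - 1*(-2)))/9 = 2*(-10 - (5 + 2))/9 = 2*(-10 - 1*7)/9 = 2*(-10 - 7)/9 = (2/9)*(-17) = -34/9 ≈ -3.7778)
t = -797/9 (t = -34/9*20 - 13 = -680/9 - 13 = -797/9 ≈ -88.556)
g = -13285007/9 (g = (-797/9 + 1512)*(-1037) = (12811/9)*(-1037) = -13285007/9 ≈ -1.4761e+6)
1/((1742711 - 2461819)*(1442480 + 4221243) + g) = 1/((1742711 - 2461819)*(1442480 + 4221243) - 13285007/9) = 1/(-719108*5663723 - 13285007/9) = 1/(-4072828519084 - 13285007/9) = 1/(-36655469956763/9) = -9/36655469956763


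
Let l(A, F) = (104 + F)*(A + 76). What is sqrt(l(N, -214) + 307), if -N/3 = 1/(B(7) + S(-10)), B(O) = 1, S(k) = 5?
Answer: I*sqrt(7998) ≈ 89.432*I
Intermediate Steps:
N = -1/2 (N = -3/(1 + 5) = -3/6 = -3*1/6 = -1/2 ≈ -0.50000)
l(A, F) = (76 + A)*(104 + F) (l(A, F) = (104 + F)*(76 + A) = (76 + A)*(104 + F))
sqrt(l(N, -214) + 307) = sqrt((7904 + 76*(-214) + 104*(-1/2) - 1/2*(-214)) + 307) = sqrt((7904 - 16264 - 52 + 107) + 307) = sqrt(-8305 + 307) = sqrt(-7998) = I*sqrt(7998)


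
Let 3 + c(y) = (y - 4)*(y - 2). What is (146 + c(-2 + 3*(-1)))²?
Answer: 42436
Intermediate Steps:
c(y) = -3 + (-4 + y)*(-2 + y) (c(y) = -3 + (y - 4)*(y - 2) = -3 + (-4 + y)*(-2 + y))
(146 + c(-2 + 3*(-1)))² = (146 + (5 + (-2 + 3*(-1))² - 6*(-2 + 3*(-1))))² = (146 + (5 + (-2 - 3)² - 6*(-2 - 3)))² = (146 + (5 + (-5)² - 6*(-5)))² = (146 + (5 + 25 + 30))² = (146 + 60)² = 206² = 42436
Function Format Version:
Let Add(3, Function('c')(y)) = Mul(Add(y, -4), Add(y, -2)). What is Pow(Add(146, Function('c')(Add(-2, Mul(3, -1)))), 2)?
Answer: 42436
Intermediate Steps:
Function('c')(y) = Add(-3, Mul(Add(-4, y), Add(-2, y))) (Function('c')(y) = Add(-3, Mul(Add(y, -4), Add(y, -2))) = Add(-3, Mul(Add(-4, y), Add(-2, y))))
Pow(Add(146, Function('c')(Add(-2, Mul(3, -1)))), 2) = Pow(Add(146, Add(5, Pow(Add(-2, Mul(3, -1)), 2), Mul(-6, Add(-2, Mul(3, -1))))), 2) = Pow(Add(146, Add(5, Pow(Add(-2, -3), 2), Mul(-6, Add(-2, -3)))), 2) = Pow(Add(146, Add(5, Pow(-5, 2), Mul(-6, -5))), 2) = Pow(Add(146, Add(5, 25, 30)), 2) = Pow(Add(146, 60), 2) = Pow(206, 2) = 42436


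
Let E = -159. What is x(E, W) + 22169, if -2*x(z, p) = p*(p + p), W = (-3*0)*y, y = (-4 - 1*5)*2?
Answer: 22169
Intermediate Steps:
y = -18 (y = (-4 - 5)*2 = -9*2 = -18)
W = 0 (W = -3*0*(-18) = 0*(-18) = 0)
x(z, p) = -p**2 (x(z, p) = -p*(p + p)/2 = -p*2*p/2 = -p**2)
x(E, W) + 22169 = -1*0**2 + 22169 = -1*0 + 22169 = 0 + 22169 = 22169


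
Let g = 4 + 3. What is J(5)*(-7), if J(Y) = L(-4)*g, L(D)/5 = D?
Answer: 980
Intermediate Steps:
L(D) = 5*D
g = 7
J(Y) = -140 (J(Y) = (5*(-4))*7 = -20*7 = -140)
J(5)*(-7) = -140*(-7) = 980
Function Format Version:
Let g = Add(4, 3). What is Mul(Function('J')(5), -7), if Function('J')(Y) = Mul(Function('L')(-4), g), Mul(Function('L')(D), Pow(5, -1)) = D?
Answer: 980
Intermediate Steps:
Function('L')(D) = Mul(5, D)
g = 7
Function('J')(Y) = -140 (Function('J')(Y) = Mul(Mul(5, -4), 7) = Mul(-20, 7) = -140)
Mul(Function('J')(5), -7) = Mul(-140, -7) = 980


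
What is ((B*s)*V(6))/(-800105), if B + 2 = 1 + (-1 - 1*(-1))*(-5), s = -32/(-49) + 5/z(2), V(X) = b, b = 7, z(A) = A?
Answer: 309/11201470 ≈ 2.7586e-5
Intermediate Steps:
V(X) = 7
s = 309/98 (s = -32/(-49) + 5/2 = -32*(-1/49) + 5*(½) = 32/49 + 5/2 = 309/98 ≈ 3.1531)
B = -1 (B = -2 + (1 + (-1 - 1*(-1))*(-5)) = -2 + (1 + (-1 + 1)*(-5)) = -2 + (1 + 0*(-5)) = -2 + (1 + 0) = -2 + 1 = -1)
((B*s)*V(6))/(-800105) = (-1*309/98*7)/(-800105) = -309/98*7*(-1/800105) = -309/14*(-1/800105) = 309/11201470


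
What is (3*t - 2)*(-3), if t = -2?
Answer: 24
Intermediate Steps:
(3*t - 2)*(-3) = (3*(-2) - 2)*(-3) = (-6 - 2)*(-3) = -8*(-3) = 24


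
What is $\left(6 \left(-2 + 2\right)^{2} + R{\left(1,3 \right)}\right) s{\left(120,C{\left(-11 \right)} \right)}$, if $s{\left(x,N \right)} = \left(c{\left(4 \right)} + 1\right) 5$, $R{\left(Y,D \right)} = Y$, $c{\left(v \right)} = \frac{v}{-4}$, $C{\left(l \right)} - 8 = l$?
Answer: $0$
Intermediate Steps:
$C{\left(l \right)} = 8 + l$
$c{\left(v \right)} = - \frac{v}{4}$ ($c{\left(v \right)} = v \left(- \frac{1}{4}\right) = - \frac{v}{4}$)
$s{\left(x,N \right)} = 0$ ($s{\left(x,N \right)} = \left(\left(- \frac{1}{4}\right) 4 + 1\right) 5 = \left(-1 + 1\right) 5 = 0 \cdot 5 = 0$)
$\left(6 \left(-2 + 2\right)^{2} + R{\left(1,3 \right)}\right) s{\left(120,C{\left(-11 \right)} \right)} = \left(6 \left(-2 + 2\right)^{2} + 1\right) 0 = \left(6 \cdot 0^{2} + 1\right) 0 = \left(6 \cdot 0 + 1\right) 0 = \left(0 + 1\right) 0 = 1 \cdot 0 = 0$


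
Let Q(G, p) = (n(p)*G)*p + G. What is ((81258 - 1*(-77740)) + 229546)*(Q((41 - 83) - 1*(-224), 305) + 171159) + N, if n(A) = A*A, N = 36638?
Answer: 2006436977410142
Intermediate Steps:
n(A) = A²
Q(G, p) = G + G*p³ (Q(G, p) = (p²*G)*p + G = (G*p²)*p + G = G*p³ + G = G + G*p³)
((81258 - 1*(-77740)) + 229546)*(Q((41 - 83) - 1*(-224), 305) + 171159) + N = ((81258 - 1*(-77740)) + 229546)*(((41 - 83) - 1*(-224))*(1 + 305³) + 171159) + 36638 = ((81258 + 77740) + 229546)*((-42 + 224)*(1 + 28372625) + 171159) + 36638 = (158998 + 229546)*(182*28372626 + 171159) + 36638 = 388544*(5163817932 + 171159) + 36638 = 388544*5163989091 + 36638 = 2006436977373504 + 36638 = 2006436977410142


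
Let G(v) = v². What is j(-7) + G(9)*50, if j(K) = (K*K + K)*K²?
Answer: 6108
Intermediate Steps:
j(K) = K²*(K + K²) (j(K) = (K² + K)*K² = (K + K²)*K² = K²*(K + K²))
j(-7) + G(9)*50 = (-7)³*(1 - 7) + 9²*50 = -343*(-6) + 81*50 = 2058 + 4050 = 6108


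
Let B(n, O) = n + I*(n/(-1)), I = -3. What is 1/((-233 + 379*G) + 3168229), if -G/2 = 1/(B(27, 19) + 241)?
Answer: 349/1105629846 ≈ 3.1566e-7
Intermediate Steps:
B(n, O) = 4*n (B(n, O) = n - 3*n/(-1) = n - 3*n*(-1) = n - (-3)*n = n + 3*n = 4*n)
G = -2/349 (G = -2/(4*27 + 241) = -2/(108 + 241) = -2/349 ≈ -0.0057307)
1/((-233 + 379*G) + 3168229) = 1/((-233 + 379*(-2/349)) + 3168229) = 1/((-233 - 758/349) + 3168229) = 1/(-82075/349 + 3168229) = 1/(1105629846/349) = 349/1105629846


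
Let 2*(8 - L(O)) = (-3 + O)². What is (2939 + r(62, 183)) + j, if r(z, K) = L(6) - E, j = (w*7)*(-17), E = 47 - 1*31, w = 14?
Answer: 2521/2 ≈ 1260.5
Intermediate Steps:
E = 16 (E = 47 - 31 = 16)
L(O) = 8 - (-3 + O)²/2
j = -1666 (j = (14*7)*(-17) = 98*(-17) = -1666)
r(z, K) = -25/2 (r(z, K) = (8 - (-3 + 6)²/2) - 1*16 = (8 - ½*3²) - 16 = (8 - ½*9) - 16 = (8 - 9/2) - 16 = 7/2 - 16 = -25/2)
(2939 + r(62, 183)) + j = (2939 - 25/2) - 1666 = 5853/2 - 1666 = 2521/2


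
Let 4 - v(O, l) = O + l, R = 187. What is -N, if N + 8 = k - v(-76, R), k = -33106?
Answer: 33007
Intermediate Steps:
v(O, l) = 4 - O - l (v(O, l) = 4 - (O + l) = 4 + (-O - l) = 4 - O - l)
N = -33007 (N = -8 + (-33106 - (4 - 1*(-76) - 1*187)) = -8 + (-33106 - (4 + 76 - 187)) = -8 + (-33106 - 1*(-107)) = -8 + (-33106 + 107) = -8 - 32999 = -33007)
-N = -1*(-33007) = 33007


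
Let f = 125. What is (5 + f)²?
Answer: 16900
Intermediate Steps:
(5 + f)² = (5 + 125)² = 130² = 16900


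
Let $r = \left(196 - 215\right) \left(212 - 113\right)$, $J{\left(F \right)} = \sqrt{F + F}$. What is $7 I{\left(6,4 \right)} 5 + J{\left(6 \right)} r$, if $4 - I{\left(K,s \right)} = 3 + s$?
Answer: $-105 - 3762 \sqrt{3} \approx -6621.0$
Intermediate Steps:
$I{\left(K,s \right)} = 1 - s$ ($I{\left(K,s \right)} = 4 - \left(3 + s\right) = 1 - s$)
$J{\left(F \right)} = \sqrt{2} \sqrt{F}$ ($J{\left(F \right)} = \sqrt{2 F} = \sqrt{2} \sqrt{F}$)
$r = -1881$ ($r = \left(196 - 215\right) 99 = \left(-19\right) 99 = -1881$)
$7 I{\left(6,4 \right)} 5 + J{\left(6 \right)} r = 7 \left(1 - 4\right) 5 + \sqrt{2} \sqrt{6} \left(-1881\right) = 7 \left(1 - 4\right) 5 + 2 \sqrt{3} \left(-1881\right) = 7 \left(-3\right) 5 - 3762 \sqrt{3} = \left(-21\right) 5 - 3762 \sqrt{3} = -105 - 3762 \sqrt{3}$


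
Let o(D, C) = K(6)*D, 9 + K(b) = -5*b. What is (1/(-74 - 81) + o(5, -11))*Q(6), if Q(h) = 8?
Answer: -241808/155 ≈ -1560.1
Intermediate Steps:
K(b) = -9 - 5*b
o(D, C) = -39*D (o(D, C) = (-9 - 5*6)*D = (-9 - 30)*D = -39*D)
(1/(-74 - 81) + o(5, -11))*Q(6) = (1/(-74 - 81) - 39*5)*8 = (1/(-155) - 195)*8 = (-1/155 - 195)*8 = -30226/155*8 = -241808/155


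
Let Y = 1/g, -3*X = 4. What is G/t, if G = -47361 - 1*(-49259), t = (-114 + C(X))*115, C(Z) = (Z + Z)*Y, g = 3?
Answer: -8541/59455 ≈ -0.14365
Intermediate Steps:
X = -4/3 (X = -⅓*4 = -4/3 ≈ -1.3333)
Y = ⅓ (Y = 1/3 = ⅓ ≈ 0.33333)
C(Z) = 2*Z/3 (C(Z) = (Z + Z)*(⅓) = (2*Z)*(⅓) = 2*Z/3)
t = -118910/9 (t = (-114 + (⅔)*(-4/3))*115 = (-114 - 8/9)*115 = -1034/9*115 = -118910/9 ≈ -13212.)
G = 1898 (G = -47361 + 49259 = 1898)
G/t = 1898/(-118910/9) = 1898*(-9/118910) = -8541/59455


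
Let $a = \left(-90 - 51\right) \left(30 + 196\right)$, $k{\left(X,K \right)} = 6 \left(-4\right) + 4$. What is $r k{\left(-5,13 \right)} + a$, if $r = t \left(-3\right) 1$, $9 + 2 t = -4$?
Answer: $-32256$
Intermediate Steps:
$t = - \frac{13}{2}$ ($t = - \frac{9}{2} + \frac{1}{2} \left(-4\right) = - \frac{9}{2} - 2 = - \frac{13}{2} \approx -6.5$)
$k{\left(X,K \right)} = -20$ ($k{\left(X,K \right)} = -24 + 4 = -20$)
$a = -31866$ ($a = \left(-141\right) 226 = -31866$)
$r = \frac{39}{2}$ ($r = \left(- \frac{13}{2}\right) \left(-3\right) 1 = \frac{39}{2} \cdot 1 = \frac{39}{2} \approx 19.5$)
$r k{\left(-5,13 \right)} + a = \frac{39}{2} \left(-20\right) - 31866 = -390 - 31866 = -32256$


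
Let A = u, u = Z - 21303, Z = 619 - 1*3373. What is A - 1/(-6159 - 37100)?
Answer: -1040681762/43259 ≈ -24057.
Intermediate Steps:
Z = -2754 (Z = 619 - 3373 = -2754)
u = -24057 (u = -2754 - 21303 = -24057)
A = -24057
A - 1/(-6159 - 37100) = -24057 - 1/(-6159 - 37100) = -24057 - 1/(-43259) = -24057 - 1*(-1/43259) = -24057 + 1/43259 = -1040681762/43259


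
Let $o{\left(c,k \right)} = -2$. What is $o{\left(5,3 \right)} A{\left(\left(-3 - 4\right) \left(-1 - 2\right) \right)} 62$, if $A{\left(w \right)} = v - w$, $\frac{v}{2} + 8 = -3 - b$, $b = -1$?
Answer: $5084$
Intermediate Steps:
$v = -20$ ($v = -16 + 2 \left(-3 - -1\right) = -16 + 2 \left(-3 + 1\right) = -16 + 2 \left(-2\right) = -16 - 4 = -20$)
$A{\left(w \right)} = -20 - w$
$o{\left(5,3 \right)} A{\left(\left(-3 - 4\right) \left(-1 - 2\right) \right)} 62 = - 2 \left(-20 - \left(-3 - 4\right) \left(-1 - 2\right)\right) 62 = - 2 \left(-20 - \left(-7\right) \left(-3\right)\right) 62 = - 2 \left(-20 - 21\right) 62 = \left(-2\right) \left(-41\right) 62 = 82 \cdot 62 = 5084$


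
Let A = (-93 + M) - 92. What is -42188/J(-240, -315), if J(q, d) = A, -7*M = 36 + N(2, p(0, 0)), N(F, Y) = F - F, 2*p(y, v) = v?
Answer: 295316/1331 ≈ 221.88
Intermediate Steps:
p(y, v) = v/2
N(F, Y) = 0
M = -36/7 (M = -(36 + 0)/7 = -⅐*36 = -36/7 ≈ -5.1429)
A = -1331/7 (A = (-93 - 36/7) - 92 = -687/7 - 92 = -1331/7 ≈ -190.14)
J(q, d) = -1331/7
-42188/J(-240, -315) = -42188/(-1331/7) = -42188*(-7/1331) = 295316/1331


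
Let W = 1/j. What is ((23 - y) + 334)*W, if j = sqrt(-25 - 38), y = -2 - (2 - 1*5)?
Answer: -356*I*sqrt(7)/21 ≈ -44.852*I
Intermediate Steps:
y = 1 (y = -2 - (2 - 5) = -2 - 1*(-3) = -2 + 3 = 1)
j = 3*I*sqrt(7) (j = sqrt(-63) = 3*I*sqrt(7) ≈ 7.9373*I)
W = -I*sqrt(7)/21 (W = 1/(3*I*sqrt(7)) = -I*sqrt(7)/21 ≈ -0.12599*I)
((23 - y) + 334)*W = ((23 - 1*1) + 334)*(-I*sqrt(7)/21) = ((23 - 1) + 334)*(-I*sqrt(7)/21) = (22 + 334)*(-I*sqrt(7)/21) = 356*(-I*sqrt(7)/21) = -356*I*sqrt(7)/21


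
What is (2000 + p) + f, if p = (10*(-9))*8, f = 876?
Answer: 2156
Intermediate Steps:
p = -720 (p = -90*8 = -720)
(2000 + p) + f = (2000 - 720) + 876 = 1280 + 876 = 2156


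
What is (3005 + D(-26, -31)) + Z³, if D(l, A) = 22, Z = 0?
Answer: 3027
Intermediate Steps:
(3005 + D(-26, -31)) + Z³ = (3005 + 22) + 0³ = 3027 + 0 = 3027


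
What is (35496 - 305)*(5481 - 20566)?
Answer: -530856235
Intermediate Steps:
(35496 - 305)*(5481 - 20566) = 35191*(-15085) = -530856235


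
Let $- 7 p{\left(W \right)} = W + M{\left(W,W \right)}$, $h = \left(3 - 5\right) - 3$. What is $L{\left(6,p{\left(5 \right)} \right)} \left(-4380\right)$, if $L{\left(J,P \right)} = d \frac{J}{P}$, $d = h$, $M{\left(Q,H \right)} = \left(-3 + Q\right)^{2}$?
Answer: $-102200$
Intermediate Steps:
$h = -5$ ($h = -2 - 3 = -5$)
$d = -5$
$p{\left(W \right)} = - \frac{W}{7} - \frac{\left(-3 + W\right)^{2}}{7}$ ($p{\left(W \right)} = - \frac{W + \left(-3 + W\right)^{2}}{7} = - \frac{W}{7} - \frac{\left(-3 + W\right)^{2}}{7}$)
$L{\left(J,P \right)} = - \frac{5 J}{P}$ ($L{\left(J,P \right)} = - 5 \frac{J}{P} = - \frac{5 J}{P}$)
$L{\left(6,p{\left(5 \right)} \right)} \left(-4380\right) = \left(-5\right) 6 \frac{1}{\left(- \frac{1}{7}\right) 5 - \frac{\left(-3 + 5\right)^{2}}{7}} \left(-4380\right) = \left(-5\right) 6 \frac{1}{- \frac{5}{7} - \frac{2^{2}}{7}} \left(-4380\right) = \left(-5\right) 6 \frac{1}{- \frac{5}{7} - \frac{4}{7}} \left(-4380\right) = \left(-5\right) 6 \frac{1}{- \frac{9}{7}} \left(-4380\right) = \left(-5\right) 6 \left(- \frac{7}{9}\right) \left(-4380\right) = \frac{70}{3} \left(-4380\right) = -102200$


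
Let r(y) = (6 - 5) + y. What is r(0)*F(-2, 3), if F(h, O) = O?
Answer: 3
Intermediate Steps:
r(y) = 1 + y
r(0)*F(-2, 3) = (1 + 0)*3 = 1*3 = 3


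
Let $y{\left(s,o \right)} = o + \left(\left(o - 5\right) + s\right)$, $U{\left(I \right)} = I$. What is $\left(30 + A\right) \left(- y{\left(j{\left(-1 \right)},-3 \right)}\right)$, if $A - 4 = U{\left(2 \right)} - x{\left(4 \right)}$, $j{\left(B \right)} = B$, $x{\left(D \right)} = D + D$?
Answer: $336$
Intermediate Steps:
$x{\left(D \right)} = 2 D$
$y{\left(s,o \right)} = -5 + s + 2 o$ ($y{\left(s,o \right)} = o + \left(\left(-5 + o\right) + s\right) = o + \left(-5 + o + s\right) = -5 + s + 2 o$)
$A = -2$ ($A = 4 + \left(2 - 2 \cdot 4\right) = 4 + \left(2 - 8\right) = 4 - 6 = -2$)
$\left(30 + A\right) \left(- y{\left(j{\left(-1 \right)},-3 \right)}\right) = \left(30 - 2\right) \left(- (-5 - 1 + 2 \left(-3\right))\right) = 28 \left(- (-5 - 1 - 6)\right) = 28 \left(\left(-1\right) \left(-12\right)\right) = 28 \cdot 12 = 336$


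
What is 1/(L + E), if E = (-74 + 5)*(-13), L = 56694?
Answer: 1/57591 ≈ 1.7364e-5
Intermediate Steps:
E = 897 (E = -69*(-13) = 897)
1/(L + E) = 1/(56694 + 897) = 1/57591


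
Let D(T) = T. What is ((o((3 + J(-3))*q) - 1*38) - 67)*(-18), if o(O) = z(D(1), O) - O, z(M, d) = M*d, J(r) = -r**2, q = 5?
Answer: 1890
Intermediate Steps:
o(O) = 0 (o(O) = 1*O - O = O - O = 0)
((o((3 + J(-3))*q) - 1*38) - 67)*(-18) = ((0 - 1*38) - 67)*(-18) = ((0 - 38) - 67)*(-18) = (-38 - 67)*(-18) = -105*(-18) = 1890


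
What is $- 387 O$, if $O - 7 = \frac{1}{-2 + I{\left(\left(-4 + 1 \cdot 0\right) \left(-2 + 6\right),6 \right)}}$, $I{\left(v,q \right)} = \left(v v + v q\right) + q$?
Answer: $- \frac{444663}{164} \approx -2711.4$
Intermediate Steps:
$I{\left(v,q \right)} = q + v^{2} + q v$ ($I{\left(v,q \right)} = \left(v^{2} + q v\right) + q = q + v^{2} + q v$)
$O = \frac{1149}{164}$ ($O = 7 + \frac{1}{-2 + \left(6 + \left(\left(-4 + 1 \cdot 0\right) \left(-2 + 6\right)\right)^{2} + 6 \left(-4 + 1 \cdot 0\right) \left(-2 + 6\right)\right)} = 7 + \frac{1}{-2 + \left(6 + \left(\left(-4 + 0\right) 4\right)^{2} + 6 \left(-4 + 0\right) 4\right)} = 7 + \frac{1}{-2 + \left(6 + \left(\left(-4\right) 4\right)^{2} + 6 \left(\left(-4\right) 4\right)\right)} = 7 + \frac{1}{-2 + \left(6 + \left(-16\right)^{2} + 6 \left(-16\right)\right)} = 7 + \frac{1}{-2 + \left(6 + 256 - 96\right)} = 7 + \frac{1}{-2 + 166} = 7 + \frac{1}{164} = \frac{1149}{164} \approx 7.0061$)
$- 387 O = \left(-387\right) \frac{1149}{164} = - \frac{444663}{164}$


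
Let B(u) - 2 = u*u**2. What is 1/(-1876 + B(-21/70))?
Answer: -1000/1874027 ≈ -0.00053361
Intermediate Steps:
B(u) = 2 + u**3 (B(u) = 2 + u*u**2 = 2 + u**3)
1/(-1876 + B(-21/70)) = 1/(-1876 + (2 + (-21/70)**3)) = 1/(-1876 + (2 + (-21*1/70)**3)) = 1/(-1876 + (2 + (-3/10)**3)) = 1/(-1876 + (2 - 27/1000)) = 1/(-1876 + 1973/1000) = 1/(-1874027/1000) = -1000/1874027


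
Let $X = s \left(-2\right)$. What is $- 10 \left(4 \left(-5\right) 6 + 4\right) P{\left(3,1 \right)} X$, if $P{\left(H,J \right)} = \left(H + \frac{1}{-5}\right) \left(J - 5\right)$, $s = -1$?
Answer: $-25984$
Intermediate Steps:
$P{\left(H,J \right)} = \left(-5 + J\right) \left(- \frac{1}{5} + H\right)$ ($P{\left(H,J \right)} = \left(H - \frac{1}{5}\right) \left(-5 + J\right) = \left(- \frac{1}{5} + H\right) \left(-5 + J\right) = \left(-5 + J\right) \left(- \frac{1}{5} + H\right)$)
$X = 2$ ($X = \left(-1\right) \left(-2\right) = 2$)
$- 10 \left(4 \left(-5\right) 6 + 4\right) P{\left(3,1 \right)} X = - 10 \left(4 \left(-5\right) 6 + 4\right) \left(1 - 15 - \frac{1}{5} + 3 \cdot 1\right) 2 = - 10 \left(\left(-20\right) 6 + 4\right) \left(1 - 15 - \frac{1}{5} + 3\right) 2 = - 10 \left(-120 + 4\right) \left(- \frac{56}{5}\right) 2 = - 10 \left(\left(-116\right) \left(- \frac{56}{5}\right)\right) 2 = \left(-10\right) \frac{6496}{5} \cdot 2 = \left(-12992\right) 2 = -25984$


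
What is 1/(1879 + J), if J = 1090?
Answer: 1/2969 ≈ 0.00033681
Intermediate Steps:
1/(1879 + J) = 1/(1879 + 1090) = 1/2969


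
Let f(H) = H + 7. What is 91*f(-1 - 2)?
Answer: 364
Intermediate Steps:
f(H) = 7 + H
91*f(-1 - 2) = 91*(7 + (-1 - 2)) = 91*(7 - 3) = 91*4 = 364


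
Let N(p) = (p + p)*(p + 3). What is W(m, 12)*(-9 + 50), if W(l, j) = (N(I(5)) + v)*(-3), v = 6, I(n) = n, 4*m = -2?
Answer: -10578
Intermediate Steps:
m = -½ (m = (¼)*(-2) = -½ ≈ -0.50000)
N(p) = 2*p*(3 + p) (N(p) = (2*p)*(3 + p) = 2*p*(3 + p))
W(l, j) = -258 (W(l, j) = (2*5*(3 + 5) + 6)*(-3) = (2*5*8 + 6)*(-3) = (80 + 6)*(-3) = 86*(-3) = -258)
W(m, 12)*(-9 + 50) = -258*(-9 + 50) = -258*41 = -10578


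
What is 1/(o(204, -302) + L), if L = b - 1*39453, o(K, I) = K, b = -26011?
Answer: -1/65260 ≈ -1.5323e-5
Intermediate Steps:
L = -65464 (L = -26011 - 1*39453 = -26011 - 39453 = -65464)
1/(o(204, -302) + L) = 1/(204 - 65464) = 1/(-65260) = -1/65260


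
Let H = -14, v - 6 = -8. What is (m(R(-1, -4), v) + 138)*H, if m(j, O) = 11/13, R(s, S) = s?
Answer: -25270/13 ≈ -1943.8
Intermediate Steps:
v = -2 (v = 6 - 8 = -2)
m(j, O) = 11/13 (m(j, O) = 11*(1/13) = 11/13)
(m(R(-1, -4), v) + 138)*H = (11/13 + 138)*(-14) = (1805/13)*(-14) = -25270/13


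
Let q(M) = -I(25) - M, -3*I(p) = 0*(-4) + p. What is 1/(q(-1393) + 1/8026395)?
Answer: 2675465/3749218287 ≈ 0.00071361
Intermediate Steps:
I(p) = -p/3 (I(p) = -(0*(-4) + p)/3 = -(0 + p)/3 = -p/3)
q(M) = 25/3 - M (q(M) = -(-1)*25/3 - M = -1*(-25/3) - M = 25/3 - M)
1/(q(-1393) + 1/8026395) = 1/((25/3 - 1*(-1393)) + 1/8026395) = 1/((25/3 + 1393) + 1/8026395) = 1/(4204/3 + 1/8026395) = 1/(3749218287/2675465) = 2675465/3749218287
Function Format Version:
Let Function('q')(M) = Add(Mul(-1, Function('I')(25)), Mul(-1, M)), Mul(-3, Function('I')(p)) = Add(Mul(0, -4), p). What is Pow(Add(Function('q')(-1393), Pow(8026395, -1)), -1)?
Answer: Rational(2675465, 3749218287) ≈ 0.00071361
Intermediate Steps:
Function('I')(p) = Mul(Rational(-1, 3), p) (Function('I')(p) = Mul(Rational(-1, 3), Add(Mul(0, -4), p)) = Mul(Rational(-1, 3), Add(0, p)) = Mul(Rational(-1, 3), p))
Function('q')(M) = Add(Rational(25, 3), Mul(-1, M)) (Function('q')(M) = Add(Mul(-1, Mul(Rational(-1, 3), 25)), Mul(-1, M)) = Add(Mul(-1, Rational(-25, 3)), Mul(-1, M)) = Add(Rational(25, 3), Mul(-1, M)))
Pow(Add(Function('q')(-1393), Pow(8026395, -1)), -1) = Pow(Add(Add(Rational(25, 3), Mul(-1, -1393)), Pow(8026395, -1)), -1) = Pow(Add(Add(Rational(25, 3), 1393), Rational(1, 8026395)), -1) = Pow(Add(Rational(4204, 3), Rational(1, 8026395)), -1) = Pow(Rational(3749218287, 2675465), -1) = Rational(2675465, 3749218287)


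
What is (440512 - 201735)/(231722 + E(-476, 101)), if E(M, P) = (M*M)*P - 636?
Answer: 238777/23115262 ≈ 0.010330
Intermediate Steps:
E(M, P) = -636 + P*M**2 (E(M, P) = M**2*P - 636 = P*M**2 - 636 = -636 + P*M**2)
(440512 - 201735)/(231722 + E(-476, 101)) = (440512 - 201735)/(231722 + (-636 + 101*(-476)**2)) = 238777/(231722 + (-636 + 101*226576)) = 238777/(231722 + (-636 + 22884176)) = 238777/(231722 + 22883540) = 238777/23115262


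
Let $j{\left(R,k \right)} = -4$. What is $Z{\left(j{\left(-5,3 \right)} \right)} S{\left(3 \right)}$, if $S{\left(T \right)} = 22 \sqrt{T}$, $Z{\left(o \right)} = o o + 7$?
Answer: $506 \sqrt{3} \approx 876.42$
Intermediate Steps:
$Z{\left(o \right)} = 7 + o^{2}$ ($Z{\left(o \right)} = o^{2} + 7 = 7 + o^{2}$)
$Z{\left(j{\left(-5,3 \right)} \right)} S{\left(3 \right)} = \left(7 + \left(-4\right)^{2}\right) 22 \sqrt{3} = \left(7 + 16\right) 22 \sqrt{3} = 23 \cdot 22 \sqrt{3} = 506 \sqrt{3}$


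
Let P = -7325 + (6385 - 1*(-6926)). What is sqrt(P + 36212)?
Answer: sqrt(42198) ≈ 205.42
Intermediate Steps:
P = 5986 (P = -7325 + (6385 + 6926) = -7325 + 13311 = 5986)
sqrt(P + 36212) = sqrt(5986 + 36212) = sqrt(42198)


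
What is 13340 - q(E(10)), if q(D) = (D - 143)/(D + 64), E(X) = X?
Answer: 987293/74 ≈ 13342.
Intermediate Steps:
q(D) = (-143 + D)/(64 + D)
13340 - q(E(10)) = 13340 - (-143 + 10)/(64 + 10) = 13340 - (-133)/74 = 13340 - 1*(-133/74) = 13340 + 133/74 = 987293/74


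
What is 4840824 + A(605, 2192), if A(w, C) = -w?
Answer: 4840219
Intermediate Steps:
4840824 + A(605, 2192) = 4840824 - 1*605 = 4840824 - 605 = 4840219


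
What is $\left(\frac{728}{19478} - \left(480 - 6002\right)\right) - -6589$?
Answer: $\frac{117949393}{9739} \approx 12111.0$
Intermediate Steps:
$\left(\frac{728}{19478} - \left(480 - 6002\right)\right) - -6589 = \left(728 \cdot \frac{1}{19478} - -5522\right) + 6589 = \left(\frac{364}{9739} + 5522\right) + 6589 = \frac{53779122}{9739} + 6589 = \frac{117949393}{9739}$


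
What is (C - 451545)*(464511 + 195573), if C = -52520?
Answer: -332725241460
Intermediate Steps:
(C - 451545)*(464511 + 195573) = (-52520 - 451545)*(464511 + 195573) = -504065*660084 = -332725241460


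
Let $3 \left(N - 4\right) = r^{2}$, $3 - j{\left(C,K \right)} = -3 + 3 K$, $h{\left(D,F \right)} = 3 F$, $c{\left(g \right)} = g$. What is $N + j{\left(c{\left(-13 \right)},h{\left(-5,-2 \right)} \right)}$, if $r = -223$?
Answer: $\frac{49813}{3} \approx 16604.0$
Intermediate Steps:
$j{\left(C,K \right)} = 6 - 3 K$ ($j{\left(C,K \right)} = 3 - \left(-3 + 3 K\right) = 6 - 3 K$)
$N = \frac{49741}{3}$ ($N = 4 + \frac{\left(-223\right)^{2}}{3} = 4 + \frac{1}{3} \cdot 49729 = 4 + \frac{49729}{3} = \frac{49741}{3} \approx 16580.0$)
$N + j{\left(c{\left(-13 \right)},h{\left(-5,-2 \right)} \right)} = \frac{49741}{3} - \left(-6 + 3 \cdot 3 \left(-2\right)\right) = \frac{49741}{3} + \left(6 - -18\right) = \frac{49741}{3} + \left(6 + 18\right) = \frac{49741}{3} + 24 = \frac{49813}{3}$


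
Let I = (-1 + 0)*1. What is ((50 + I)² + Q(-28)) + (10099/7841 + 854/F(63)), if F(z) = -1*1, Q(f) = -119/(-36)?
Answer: 437977615/282276 ≈ 1551.6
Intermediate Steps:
Q(f) = 119/36 (Q(f) = -119*(-1/36) = 119/36)
F(z) = -1
I = -1 (I = -1*1 = -1)
((50 + I)² + Q(-28)) + (10099/7841 + 854/F(63)) = ((50 - 1)² + 119/36) + (10099/7841 + 854/(-1)) = (49² + 119/36) + (10099*(1/7841) + 854*(-1)) = (2401 + 119/36) + (10099/7841 - 854) = 86555/36 - 6686115/7841 = 437977615/282276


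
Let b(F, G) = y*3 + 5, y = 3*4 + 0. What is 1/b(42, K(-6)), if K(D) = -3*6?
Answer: 1/41 ≈ 0.024390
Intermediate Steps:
K(D) = -18
y = 12 (y = 12 + 0 = 12)
b(F, G) = 41 (b(F, G) = 12*3 + 5 = 36 + 5 = 41)
1/b(42, K(-6)) = 1/41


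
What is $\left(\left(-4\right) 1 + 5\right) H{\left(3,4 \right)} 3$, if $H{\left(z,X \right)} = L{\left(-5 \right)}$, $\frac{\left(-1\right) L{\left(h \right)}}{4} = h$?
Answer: $60$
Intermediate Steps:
$L{\left(h \right)} = - 4 h$
$H{\left(z,X \right)} = 20$ ($H{\left(z,X \right)} = \left(-4\right) \left(-5\right) = 20$)
$\left(\left(-4\right) 1 + 5\right) H{\left(3,4 \right)} 3 = \left(\left(-4\right) 1 + 5\right) 20 \cdot 3 = \left(-4 + 5\right) 20 \cdot 3 = 1 \cdot 20 \cdot 3 = 20 \cdot 3 = 60$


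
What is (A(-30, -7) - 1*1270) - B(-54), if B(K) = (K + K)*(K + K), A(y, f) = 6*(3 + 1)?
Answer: -12910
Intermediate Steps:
A(y, f) = 24 (A(y, f) = 6*4 = 24)
B(K) = 4*K**2 (B(K) = (2*K)*(2*K) = 4*K**2)
(A(-30, -7) - 1*1270) - B(-54) = (24 - 1*1270) - 4*(-54)**2 = (24 - 1270) - 4*2916 = -1246 - 1*11664 = -1246 - 11664 = -12910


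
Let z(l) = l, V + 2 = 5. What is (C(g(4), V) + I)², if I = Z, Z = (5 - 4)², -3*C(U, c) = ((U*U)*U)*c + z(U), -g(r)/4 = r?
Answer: 151462249/9 ≈ 1.6829e+7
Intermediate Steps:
V = 3 (V = -2 + 5 = 3)
g(r) = -4*r
C(U, c) = -U/3 - c*U³/3 (C(U, c) = -(((U*U)*U)*c + U)/3 = -((U²*U)*c + U)/3 = -(U³*c + U)/3 = -(c*U³ + U)/3 = -(U + c*U³)/3 = -U/3 - c*U³/3)
Z = 1 (Z = 1² = 1)
I = 1
(C(g(4), V) + I)² = ((-4*4)*(-1 - 1*3*(-4*4)²)/3 + 1)² = ((⅓)*(-16)*(-1 - 1*3*(-16)²) + 1)² = ((⅓)*(-16)*(-1 - 1*3*256) + 1)² = ((⅓)*(-16)*(-1 - 768) + 1)² = ((⅓)*(-16)*(-769) + 1)² = (12304/3 + 1)² = (12307/3)² = 151462249/9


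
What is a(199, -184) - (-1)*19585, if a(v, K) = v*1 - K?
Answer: 19968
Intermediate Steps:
a(v, K) = v - K
a(199, -184) - (-1)*19585 = (199 - 1*(-184)) - (-1)*19585 = (199 + 184) - 1*(-19585) = 383 + 19585 = 19968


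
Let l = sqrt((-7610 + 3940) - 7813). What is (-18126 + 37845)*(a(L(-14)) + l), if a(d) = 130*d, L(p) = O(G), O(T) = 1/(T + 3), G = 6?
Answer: 284830 + 19719*I*sqrt(11483) ≈ 2.8483e+5 + 2.1131e+6*I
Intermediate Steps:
O(T) = 1/(3 + T)
L(p) = 1/9 (L(p) = 1/(3 + 6) = 1/9)
l = I*sqrt(11483) (l = sqrt(-3670 - 7813) = sqrt(-11483) = I*sqrt(11483) ≈ 107.16*I)
(-18126 + 37845)*(a(L(-14)) + l) = (-18126 + 37845)*(130*(1/9) + I*sqrt(11483)) = 19719*(130/9 + I*sqrt(11483)) = 284830 + 19719*I*sqrt(11483)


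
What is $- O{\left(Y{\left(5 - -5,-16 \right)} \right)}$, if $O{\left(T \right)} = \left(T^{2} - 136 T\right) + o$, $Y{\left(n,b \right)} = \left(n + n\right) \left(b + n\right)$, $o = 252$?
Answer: $-30972$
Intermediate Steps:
$Y{\left(n,b \right)} = 2 n \left(b + n\right)$
$O{\left(T \right)} = 252 + T^{2} - 136 T$ ($O{\left(T \right)} = \left(T^{2} - 136 T\right) + 252 = 252 + T^{2} - 136 T$)
$- O{\left(Y{\left(5 - -5,-16 \right)} \right)} = - (252 + \left(2 \left(5 - -5\right) \left(-16 + \left(5 - -5\right)\right)\right)^{2} - 136 \cdot 2 \left(5 - -5\right) \left(-16 + \left(5 - -5\right)\right)) = - (252 + \left(2 \left(5 + 5\right) \left(-16 + \left(5 + 5\right)\right)\right)^{2} - 136 \cdot 2 \left(5 + 5\right) \left(-16 + \left(5 + 5\right)\right)) = - (252 + \left(2 \cdot 10 \left(-16 + 10\right)\right)^{2} - 136 \cdot 2 \cdot 10 \left(-16 + 10\right)) = - (252 + \left(2 \cdot 10 \left(-6\right)\right)^{2} - 136 \cdot 2 \cdot 10 \left(-6\right)) = - (252 + \left(-120\right)^{2} - -16320) = - (252 + 14400 + 16320) = \left(-1\right) 30972 = -30972$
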